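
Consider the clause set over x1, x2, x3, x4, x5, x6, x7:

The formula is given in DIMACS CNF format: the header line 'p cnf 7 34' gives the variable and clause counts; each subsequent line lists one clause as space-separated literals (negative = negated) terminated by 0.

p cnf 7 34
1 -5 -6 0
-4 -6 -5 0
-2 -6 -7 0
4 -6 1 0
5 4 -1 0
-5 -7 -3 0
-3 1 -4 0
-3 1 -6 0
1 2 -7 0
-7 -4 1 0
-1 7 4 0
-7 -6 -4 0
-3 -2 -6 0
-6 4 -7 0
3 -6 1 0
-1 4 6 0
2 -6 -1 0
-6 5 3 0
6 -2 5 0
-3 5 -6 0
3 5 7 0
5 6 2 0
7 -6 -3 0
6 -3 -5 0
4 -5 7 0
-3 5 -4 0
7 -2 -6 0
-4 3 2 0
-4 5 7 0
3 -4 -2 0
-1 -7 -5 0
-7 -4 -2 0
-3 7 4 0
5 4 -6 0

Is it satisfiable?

Yes

Case x1 = False:
Case x5 = True:
From the singleton clause (¬x6), x6 = False.
From the singleton clause (¬x3), x3 = False.
Case x2 = True:
From the singleton clause (¬x4), x4 = False.
From the singleton clause (x7), x7 = True.
Every clause now holds.
A satisfying assignment: x1: False; x2: True; x3: False; x4: False; x5: True; x6: False; x7: True.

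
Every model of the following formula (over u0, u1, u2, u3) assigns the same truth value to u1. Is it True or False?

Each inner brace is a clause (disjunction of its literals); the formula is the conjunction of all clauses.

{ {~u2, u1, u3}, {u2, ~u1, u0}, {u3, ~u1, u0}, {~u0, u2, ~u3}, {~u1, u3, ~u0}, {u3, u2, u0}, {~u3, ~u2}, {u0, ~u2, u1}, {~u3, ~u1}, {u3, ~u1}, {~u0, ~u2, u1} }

Suppose u1 = 1.
(~u3) alone gives u3 = 0.
Now (u3) is unsatisfied and unit — conflict.
So every satisfying assignment has u1 = False.

False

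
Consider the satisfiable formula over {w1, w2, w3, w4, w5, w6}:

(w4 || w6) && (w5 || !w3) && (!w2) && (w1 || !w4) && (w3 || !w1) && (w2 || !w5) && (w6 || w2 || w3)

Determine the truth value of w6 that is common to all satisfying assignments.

Suppose w6 = false.
(w4) alone gives w4 = true.
(!w2) alone gives w2 = false.
(w1) alone gives w1 = true.
(w3) alone gives w3 = true.
(w5) alone gives w5 = true.
Now (!w5) is unsatisfied and unit — conflict.
So every satisfying assignment has w6 = True.

True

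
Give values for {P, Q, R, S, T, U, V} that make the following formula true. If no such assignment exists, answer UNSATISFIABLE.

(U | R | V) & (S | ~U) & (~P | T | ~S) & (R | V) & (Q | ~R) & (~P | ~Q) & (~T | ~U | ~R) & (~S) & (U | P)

P ↦ 1,  Q ↦ 0,  R ↦ 0,  S ↦ 0,  T ↦ 0,  U ↦ 0,  V ↦ 1

(~S) alone gives S = 0.
(~U) alone gives U = 0.
(P) alone gives P = 1.
(~Q) alone gives Q = 0.
(~R) alone gives R = 0.
(V) alone gives V = 1.
All clauses hold; T can take either value.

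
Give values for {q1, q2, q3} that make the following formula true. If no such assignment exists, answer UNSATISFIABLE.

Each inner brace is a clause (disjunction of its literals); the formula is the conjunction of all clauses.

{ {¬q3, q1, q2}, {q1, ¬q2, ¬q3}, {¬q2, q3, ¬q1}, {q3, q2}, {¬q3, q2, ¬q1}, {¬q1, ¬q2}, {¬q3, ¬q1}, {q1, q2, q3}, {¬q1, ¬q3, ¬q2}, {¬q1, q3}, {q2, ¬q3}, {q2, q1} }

Branch on q3: set q3 = False.
The clause (q2) is unit, so q2 = True.
The clause (¬q1) is unit, so q1 = False.
Every clause now holds.

q1: False, q2: True, q3: False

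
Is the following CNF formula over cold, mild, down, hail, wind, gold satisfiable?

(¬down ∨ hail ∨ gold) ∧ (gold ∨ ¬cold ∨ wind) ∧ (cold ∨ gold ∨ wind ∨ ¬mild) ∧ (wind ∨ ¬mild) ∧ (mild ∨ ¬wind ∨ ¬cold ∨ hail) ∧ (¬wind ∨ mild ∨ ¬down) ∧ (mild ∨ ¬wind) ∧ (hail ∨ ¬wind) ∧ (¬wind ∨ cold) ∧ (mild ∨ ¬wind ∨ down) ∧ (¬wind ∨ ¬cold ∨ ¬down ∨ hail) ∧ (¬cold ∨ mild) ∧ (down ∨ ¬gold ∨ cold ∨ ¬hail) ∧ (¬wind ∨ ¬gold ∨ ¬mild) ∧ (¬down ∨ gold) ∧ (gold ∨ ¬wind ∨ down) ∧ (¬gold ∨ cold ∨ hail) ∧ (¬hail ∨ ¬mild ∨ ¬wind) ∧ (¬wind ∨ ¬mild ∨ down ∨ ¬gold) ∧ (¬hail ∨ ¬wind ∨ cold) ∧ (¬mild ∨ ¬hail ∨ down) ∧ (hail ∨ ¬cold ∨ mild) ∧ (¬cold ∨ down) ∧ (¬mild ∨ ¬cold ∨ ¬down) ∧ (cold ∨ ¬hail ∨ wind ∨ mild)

Branch on wind: set wind = False.
From the singleton clause (¬mild), mild = False.
From the singleton clause (¬cold), cold = False.
From the singleton clause (¬hail), hail = False.
From the singleton clause (¬gold), gold = False.
From the singleton clause (¬down), down = False.
This assignment satisfies each clause.
A satisfying assignment: cold ↦ False; mild ↦ False; down ↦ False; hail ↦ False; wind ↦ False; gold ↦ False.

Satisfiable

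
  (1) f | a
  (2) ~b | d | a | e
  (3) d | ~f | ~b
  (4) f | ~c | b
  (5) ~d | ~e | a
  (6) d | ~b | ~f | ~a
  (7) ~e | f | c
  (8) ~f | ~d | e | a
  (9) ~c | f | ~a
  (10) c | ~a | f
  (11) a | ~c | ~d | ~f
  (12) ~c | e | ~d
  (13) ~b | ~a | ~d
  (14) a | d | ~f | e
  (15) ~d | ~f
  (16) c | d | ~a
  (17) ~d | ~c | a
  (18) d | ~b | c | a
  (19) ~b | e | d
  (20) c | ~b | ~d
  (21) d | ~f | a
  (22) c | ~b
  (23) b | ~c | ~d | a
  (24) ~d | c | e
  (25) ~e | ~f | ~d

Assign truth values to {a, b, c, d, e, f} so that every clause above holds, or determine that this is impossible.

Case f = 1:
From the singleton clause (~d), d = 0.
From the singleton clause (~b), b = 0.
From the singleton clause (a), a = 1.
From the singleton clause (c), c = 1.
All clauses hold; e can take either value.

a=1; b=0; c=1; d=0; e=0; f=1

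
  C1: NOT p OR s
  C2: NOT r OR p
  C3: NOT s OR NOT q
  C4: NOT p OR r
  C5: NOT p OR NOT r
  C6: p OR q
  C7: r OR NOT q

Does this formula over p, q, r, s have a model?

Try p = false.
Unit clause (NOT r) forces r = false.
Unit clause (q) forces q = true.
But (NOT q) is also a unit clause — contradiction.
That branch fails; take p = true instead.
Unit clause (s) forces s = true.
Unit clause (NOT q) forces q = false.
Unit clause (r) forces r = true.
But (NOT r) is also a unit clause — contradiction.
Either choice for p ends in contradiction.
No assignment satisfies every clause.

Unsatisfiable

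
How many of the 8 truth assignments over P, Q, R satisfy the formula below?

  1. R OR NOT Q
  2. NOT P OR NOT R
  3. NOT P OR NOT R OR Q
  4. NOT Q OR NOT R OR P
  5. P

1

There are 2^3 = 8 truth assignments over (P, Q, R).
Check each against the 5 clauses (columns in the order P, Q, R):
  F F F  ✗ fails (P)
  F F T  ✗ fails (P)
  F T F  ✗ fails (R OR NOT Q)
  F T T  ✗ fails (NOT Q OR NOT R OR P)
  T F F  ✓ satisfies all
  T F T  ✗ fails (NOT P OR NOT R)
  T T F  ✗ fails (R OR NOT Q)
  T T T  ✗ fails (NOT P OR NOT R)
1 of the 8 rows is a model.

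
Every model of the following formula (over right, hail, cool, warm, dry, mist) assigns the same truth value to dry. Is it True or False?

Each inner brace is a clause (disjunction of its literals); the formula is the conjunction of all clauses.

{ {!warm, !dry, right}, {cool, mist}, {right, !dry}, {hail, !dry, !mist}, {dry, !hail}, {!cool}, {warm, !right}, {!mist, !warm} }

Suppose dry = true.
From the singleton clause (right), right = true.
From the singleton clause (!cool), cool = false.
From the singleton clause (mist), mist = true.
From the singleton clause (hail), hail = true.
From the singleton clause (warm), warm = true.
Now (!warm) is unsatisfied and unit — conflict.
So every satisfying assignment has dry = False.

False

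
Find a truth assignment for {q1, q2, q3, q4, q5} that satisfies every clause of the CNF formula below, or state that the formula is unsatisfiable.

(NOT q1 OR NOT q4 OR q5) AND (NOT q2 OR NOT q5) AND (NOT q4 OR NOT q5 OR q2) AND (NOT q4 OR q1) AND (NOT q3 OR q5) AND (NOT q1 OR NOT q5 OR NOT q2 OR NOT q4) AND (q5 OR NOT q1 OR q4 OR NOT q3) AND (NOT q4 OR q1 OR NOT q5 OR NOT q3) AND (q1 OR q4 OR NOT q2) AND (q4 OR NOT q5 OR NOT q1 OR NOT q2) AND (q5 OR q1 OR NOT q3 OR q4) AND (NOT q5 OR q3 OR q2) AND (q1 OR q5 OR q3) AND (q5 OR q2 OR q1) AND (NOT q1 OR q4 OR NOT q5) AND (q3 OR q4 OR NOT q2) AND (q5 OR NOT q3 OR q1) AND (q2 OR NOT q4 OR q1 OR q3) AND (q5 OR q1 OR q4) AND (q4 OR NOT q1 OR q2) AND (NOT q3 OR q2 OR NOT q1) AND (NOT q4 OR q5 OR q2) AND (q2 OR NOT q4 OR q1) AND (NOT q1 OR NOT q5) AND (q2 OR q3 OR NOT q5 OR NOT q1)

q1 ↦ false,  q2 ↦ false,  q3 ↦ true,  q4 ↦ false,  q5 ↦ true

Try q2 = false.
Try q4 = false.
Unit clause (NOT q1) forces q1 = false.
Unit clause (q5) forces q5 = true.
Unit clause (q3) forces q3 = true.
This assignment satisfies each clause.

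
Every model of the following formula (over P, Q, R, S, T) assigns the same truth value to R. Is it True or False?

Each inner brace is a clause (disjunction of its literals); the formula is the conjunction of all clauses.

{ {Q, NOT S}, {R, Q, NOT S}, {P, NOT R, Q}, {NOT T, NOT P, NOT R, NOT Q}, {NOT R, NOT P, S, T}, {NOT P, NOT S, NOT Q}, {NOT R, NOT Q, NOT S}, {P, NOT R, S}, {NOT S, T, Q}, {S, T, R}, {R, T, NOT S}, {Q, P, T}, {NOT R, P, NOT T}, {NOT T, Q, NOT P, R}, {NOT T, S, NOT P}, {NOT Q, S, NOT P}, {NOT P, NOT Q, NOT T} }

Suppose R = true.
Case Q = true:
From the singleton clause (NOT S), S = false.
From the singleton clause (P), P = true.
That conflicts with the unit clause (NOT P).
Backtrack on Q: now try Q = false.
From the singleton clause (NOT S), S = false.
From the singleton clause (P), P = true.
From the singleton clause (T), T = true.
That conflicts with the unit clause (NOT T).
Either choice for Q ends in contradiction.
So every satisfying assignment has R = False.

False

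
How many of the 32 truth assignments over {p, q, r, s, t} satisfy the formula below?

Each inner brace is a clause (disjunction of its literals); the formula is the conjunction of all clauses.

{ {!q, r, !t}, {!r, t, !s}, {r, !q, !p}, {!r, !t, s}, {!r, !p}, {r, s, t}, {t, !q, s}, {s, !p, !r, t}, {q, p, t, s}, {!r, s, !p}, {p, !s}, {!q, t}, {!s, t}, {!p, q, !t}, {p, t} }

1

There are 2^5 = 32 truth assignments over (p, q, r, s, t).
Split on p. With p = true, the clauses containing p are satisfied and !p drops from the rest; 0 of the 2^4 = 16 assignments to the other variables satisfy what remains.
With p = false, by the same count on the reduced clause set, 1 assignment works.
(One model: p=F, q=F, r=F, s=F, t=T.)
Total: 0 + 1 = 1.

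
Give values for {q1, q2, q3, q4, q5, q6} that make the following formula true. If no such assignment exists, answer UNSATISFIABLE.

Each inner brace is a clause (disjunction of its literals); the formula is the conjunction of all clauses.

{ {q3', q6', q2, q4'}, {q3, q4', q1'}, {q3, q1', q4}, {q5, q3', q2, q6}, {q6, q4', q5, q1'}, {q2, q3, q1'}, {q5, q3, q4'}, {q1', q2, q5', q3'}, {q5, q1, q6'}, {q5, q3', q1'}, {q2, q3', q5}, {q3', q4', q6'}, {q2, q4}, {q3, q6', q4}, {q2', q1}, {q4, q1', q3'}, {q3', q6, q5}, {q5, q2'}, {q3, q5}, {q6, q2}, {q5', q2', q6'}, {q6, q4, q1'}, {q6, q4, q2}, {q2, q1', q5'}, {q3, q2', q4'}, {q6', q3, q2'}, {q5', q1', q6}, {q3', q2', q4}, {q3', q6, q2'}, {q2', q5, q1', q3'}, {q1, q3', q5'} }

Case q2 = 0:
(q4) alone gives q4 = 1.
(q6) alone gives q6 = 1.
(q3') alone gives q3 = 0.
(q1') alone gives q1 = 0.
(q5) alone gives q5 = 1.
All clauses are satisfied.

q1 ↦ 0; q2 ↦ 0; q3 ↦ 0; q4 ↦ 1; q5 ↦ 1; q6 ↦ 1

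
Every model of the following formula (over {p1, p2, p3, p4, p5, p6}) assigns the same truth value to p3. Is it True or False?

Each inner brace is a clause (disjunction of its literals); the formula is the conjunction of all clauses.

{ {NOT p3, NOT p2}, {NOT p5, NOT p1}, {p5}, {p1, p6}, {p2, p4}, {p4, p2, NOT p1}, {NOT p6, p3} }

True

Suppose p3 = false.
From the singleton clause (p5), p5 = true.
From the singleton clause (NOT p1), p1 = false.
From the singleton clause (p6), p6 = true.
But (NOT p6) is also a unit clause — contradiction.
So every satisfying assignment has p3 = True.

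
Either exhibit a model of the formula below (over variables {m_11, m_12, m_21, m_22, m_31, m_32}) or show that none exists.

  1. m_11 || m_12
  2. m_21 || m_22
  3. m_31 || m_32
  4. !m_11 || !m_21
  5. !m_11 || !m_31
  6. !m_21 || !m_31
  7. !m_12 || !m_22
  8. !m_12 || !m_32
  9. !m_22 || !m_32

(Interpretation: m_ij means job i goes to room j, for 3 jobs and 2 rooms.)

UNSATISFIABLE

Branch on m_11: set m_11 = true.
Unit clause (!m_21) forces m_21 = false.
Unit clause (m_22) forces m_22 = true.
Unit clause (!m_31) forces m_31 = false.
Unit clause (m_32) forces m_32 = true.
But (!m_32) is also a unit clause — contradiction.
So m_11 must be the other value — set m_11 = false.
Unit clause (m_12) forces m_12 = true.
Unit clause (!m_22) forces m_22 = false.
Unit clause (m_21) forces m_21 = true.
Unit clause (!m_31) forces m_31 = false.
Unit clause (m_32) forces m_32 = true.
But (!m_32) is also a unit clause — contradiction.
Both values of m_11 lead to a conflict.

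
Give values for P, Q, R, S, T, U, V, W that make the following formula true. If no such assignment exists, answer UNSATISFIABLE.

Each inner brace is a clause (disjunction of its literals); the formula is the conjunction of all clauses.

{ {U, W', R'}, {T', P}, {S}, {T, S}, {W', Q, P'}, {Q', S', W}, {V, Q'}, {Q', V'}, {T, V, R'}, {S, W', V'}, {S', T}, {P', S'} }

UNSATISFIABLE

The clause (S) is unit, so S = 1.
The clause (T) is unit, so T = 1.
The clause (P) is unit, so P = 1.
That conflicts with the unit clause (P').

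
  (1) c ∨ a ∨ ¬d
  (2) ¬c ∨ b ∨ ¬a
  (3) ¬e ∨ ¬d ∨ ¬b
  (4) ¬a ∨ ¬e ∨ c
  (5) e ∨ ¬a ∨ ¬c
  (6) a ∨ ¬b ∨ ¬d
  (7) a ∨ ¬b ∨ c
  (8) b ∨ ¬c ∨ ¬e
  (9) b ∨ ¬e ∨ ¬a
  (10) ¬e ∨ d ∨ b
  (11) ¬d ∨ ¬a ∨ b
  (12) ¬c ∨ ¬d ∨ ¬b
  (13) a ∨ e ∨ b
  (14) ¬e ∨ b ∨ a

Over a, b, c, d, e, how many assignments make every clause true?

There are 2^5 = 32 truth assignments over (a, b, c, d, e).
Split on e. With e = True, the clauses containing e are satisfied and ¬e drops from the rest; 2 of the 2^4 = 16 assignments to the other variables satisfy what remains.
With e = False, by the same count on the reduced clause set, 4 assignments work.
Total: 2 + 4 = 6.

6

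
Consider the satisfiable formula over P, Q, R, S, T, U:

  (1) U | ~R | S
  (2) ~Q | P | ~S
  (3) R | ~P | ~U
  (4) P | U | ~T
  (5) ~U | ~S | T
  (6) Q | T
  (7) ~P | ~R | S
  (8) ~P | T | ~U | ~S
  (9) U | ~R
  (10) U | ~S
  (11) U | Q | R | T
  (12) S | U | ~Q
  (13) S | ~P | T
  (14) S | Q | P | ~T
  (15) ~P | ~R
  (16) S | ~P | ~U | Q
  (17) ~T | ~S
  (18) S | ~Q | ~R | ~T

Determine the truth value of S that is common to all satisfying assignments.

Suppose S = 1.
Unit clause (U) forces U = 1.
Unit clause (T) forces T = 1.
But (~T) is also a unit clause — contradiction.
So every satisfying assignment has S = False.

False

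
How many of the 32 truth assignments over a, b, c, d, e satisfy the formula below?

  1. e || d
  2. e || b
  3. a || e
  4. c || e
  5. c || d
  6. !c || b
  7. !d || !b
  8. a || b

There are 2^5 = 32 truth assignments over (a, b, c, d, e).
Split on d. With d = true, the clauses containing d are satisfied and !d drops from the rest; 1 of the 2^4 = 16 assignments to the other variables satisfy what remains.
With d = false, by the same count on the reduced clause set, 2 assignments work.
Total: 1 + 2 = 3.

3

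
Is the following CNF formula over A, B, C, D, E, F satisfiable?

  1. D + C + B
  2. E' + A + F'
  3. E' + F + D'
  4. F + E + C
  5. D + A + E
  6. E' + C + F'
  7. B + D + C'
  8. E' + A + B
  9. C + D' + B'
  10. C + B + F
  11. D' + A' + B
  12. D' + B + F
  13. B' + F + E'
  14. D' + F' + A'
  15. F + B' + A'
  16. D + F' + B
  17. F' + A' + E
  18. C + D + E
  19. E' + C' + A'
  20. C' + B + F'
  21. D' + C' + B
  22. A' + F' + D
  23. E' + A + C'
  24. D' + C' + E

Try D = 1.
Try E = 0.
Unit clause (C') forces C = 0.
Unit clause (F) forces F = 1.
Unit clause (B') forces B = 0.
Unit clause (A') forces A = 0.
All clauses are satisfied.
A satisfying assignment: A=0,  B=0,  C=0,  D=1,  E=0,  F=1.

Satisfiable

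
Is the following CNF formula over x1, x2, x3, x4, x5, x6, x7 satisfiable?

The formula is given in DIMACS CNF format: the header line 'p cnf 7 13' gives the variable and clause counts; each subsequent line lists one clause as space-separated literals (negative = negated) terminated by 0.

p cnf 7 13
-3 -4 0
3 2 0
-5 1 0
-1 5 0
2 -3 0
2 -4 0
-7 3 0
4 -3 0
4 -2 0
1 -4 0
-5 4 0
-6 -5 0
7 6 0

Suppose x3 = False.
(x2) alone gives x2 = True.
(¬x7) alone gives x7 = False.
(x4) alone gives x4 = True.
(x1) alone gives x1 = True.
(x5) alone gives x5 = True.
(¬x6) alone gives x6 = False.
But (x6) is also a unit clause — contradiction.
Undo x3 and try x3 = True.
(¬x4) alone gives x4 = False.
But (x4) is also a unit clause — contradiction.
Either choice for x3 ends in contradiction.
No assignment satisfies every clause.

Unsatisfiable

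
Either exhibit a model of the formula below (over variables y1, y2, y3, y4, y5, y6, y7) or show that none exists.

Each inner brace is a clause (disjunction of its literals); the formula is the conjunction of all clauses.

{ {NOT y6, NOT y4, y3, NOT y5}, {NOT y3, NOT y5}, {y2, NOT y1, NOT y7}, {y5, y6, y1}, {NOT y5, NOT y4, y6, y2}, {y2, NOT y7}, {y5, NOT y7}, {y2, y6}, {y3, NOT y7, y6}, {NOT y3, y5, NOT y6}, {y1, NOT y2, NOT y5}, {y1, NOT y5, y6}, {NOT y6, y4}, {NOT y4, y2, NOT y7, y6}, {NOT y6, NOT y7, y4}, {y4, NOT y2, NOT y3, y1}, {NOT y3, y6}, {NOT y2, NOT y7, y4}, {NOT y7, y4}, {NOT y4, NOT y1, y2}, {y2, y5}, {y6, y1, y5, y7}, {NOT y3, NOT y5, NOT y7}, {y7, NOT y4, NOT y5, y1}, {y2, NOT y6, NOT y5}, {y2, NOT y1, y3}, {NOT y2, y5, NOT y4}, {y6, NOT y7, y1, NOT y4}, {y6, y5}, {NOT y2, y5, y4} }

Try y3 = false.
Try y2 = true.
Try y5 = true.
From the singleton clause (y1), y1 = true.
Try y6 = false.
From the singleton clause (NOT y7), y7 = false.
No clause remains; y4 is free.

y1: true, y2: true, y3: false, y4: true, y5: true, y6: false, y7: false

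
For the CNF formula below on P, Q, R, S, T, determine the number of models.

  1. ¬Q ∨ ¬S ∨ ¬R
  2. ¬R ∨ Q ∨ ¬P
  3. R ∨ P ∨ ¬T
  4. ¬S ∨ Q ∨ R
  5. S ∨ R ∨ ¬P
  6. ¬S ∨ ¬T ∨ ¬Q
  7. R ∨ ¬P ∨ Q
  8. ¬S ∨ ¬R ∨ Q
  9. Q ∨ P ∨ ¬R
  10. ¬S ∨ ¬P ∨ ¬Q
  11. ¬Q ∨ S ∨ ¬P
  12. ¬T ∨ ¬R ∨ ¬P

5

There are 2^5 = 32 truth assignments over (P, Q, R, S, T).
Split on Q. With Q = True, the clauses containing Q are satisfied and ¬Q drops from the rest; 4 of the 2^4 = 16 assignments to the other variables satisfy what remains.
With Q = False, by the same count on the reduced clause set, 1 assignment works.
(One model: P=F, Q=F, R=F, S=F, T=F.)
Total: 4 + 1 = 5.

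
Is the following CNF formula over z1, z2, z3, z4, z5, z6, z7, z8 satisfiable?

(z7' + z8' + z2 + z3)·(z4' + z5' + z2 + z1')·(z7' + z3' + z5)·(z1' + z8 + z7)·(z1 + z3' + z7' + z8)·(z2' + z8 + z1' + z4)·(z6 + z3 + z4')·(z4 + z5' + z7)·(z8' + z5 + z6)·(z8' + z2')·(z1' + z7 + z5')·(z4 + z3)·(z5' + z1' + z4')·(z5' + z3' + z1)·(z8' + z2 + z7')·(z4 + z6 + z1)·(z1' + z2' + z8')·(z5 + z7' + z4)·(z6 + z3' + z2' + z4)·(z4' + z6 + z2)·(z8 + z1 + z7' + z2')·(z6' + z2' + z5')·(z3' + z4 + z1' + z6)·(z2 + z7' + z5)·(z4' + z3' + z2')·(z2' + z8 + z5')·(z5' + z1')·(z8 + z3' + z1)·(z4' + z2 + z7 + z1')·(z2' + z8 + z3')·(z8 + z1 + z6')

Yes, satisfiable

Case z8 = 1:
The clause (z2') is unit, so z2 = 0.
The clause (z7') is unit, so z7 = 0.
Case z4 = 0:
The clause (z5') is unit, so z5 = 0.
The clause (z6) is unit, so z6 = 1.
The clause (z3) is unit, so z3 = 1.
No clause remains; z1 is free.
A satisfying assignment: z1 ↦ 0,  z2 ↦ 0,  z3 ↦ 1,  z4 ↦ 0,  z5 ↦ 0,  z6 ↦ 1,  z7 ↦ 0,  z8 ↦ 1.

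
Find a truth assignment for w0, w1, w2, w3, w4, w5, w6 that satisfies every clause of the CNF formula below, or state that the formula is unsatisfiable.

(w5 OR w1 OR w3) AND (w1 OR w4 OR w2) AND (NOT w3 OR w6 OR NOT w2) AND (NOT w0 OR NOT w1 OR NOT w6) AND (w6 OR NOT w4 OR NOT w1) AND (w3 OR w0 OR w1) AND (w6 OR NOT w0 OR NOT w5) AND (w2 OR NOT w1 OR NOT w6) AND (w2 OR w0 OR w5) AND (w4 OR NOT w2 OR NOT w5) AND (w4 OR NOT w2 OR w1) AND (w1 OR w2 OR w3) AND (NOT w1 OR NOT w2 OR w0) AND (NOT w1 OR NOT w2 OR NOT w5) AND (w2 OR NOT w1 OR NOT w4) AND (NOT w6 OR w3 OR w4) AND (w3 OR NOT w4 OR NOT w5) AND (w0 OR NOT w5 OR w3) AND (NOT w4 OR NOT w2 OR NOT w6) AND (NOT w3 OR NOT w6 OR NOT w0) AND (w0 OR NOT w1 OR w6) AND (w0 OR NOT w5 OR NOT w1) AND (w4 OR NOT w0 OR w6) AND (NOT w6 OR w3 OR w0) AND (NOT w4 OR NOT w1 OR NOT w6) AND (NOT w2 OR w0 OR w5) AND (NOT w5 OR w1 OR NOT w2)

w0=false; w1=false; w2=false; w3=true; w4=true; w5=true; w6=false

Branch on w5: set w5 = true.
Branch on w6: set w6 = false.
From the singleton clause (NOT w0), w0 = false.
From the singleton clause (w3), w3 = true.
From the singleton clause (NOT w2), w2 = false.
From the singleton clause (NOT w1), w1 = false.
From the singleton clause (w4), w4 = true.
This assignment satisfies each clause.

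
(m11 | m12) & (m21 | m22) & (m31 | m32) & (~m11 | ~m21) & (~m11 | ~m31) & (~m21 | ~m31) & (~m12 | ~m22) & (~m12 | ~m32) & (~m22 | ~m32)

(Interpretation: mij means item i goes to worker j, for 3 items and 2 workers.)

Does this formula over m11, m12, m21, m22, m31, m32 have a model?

Suppose m11 = 1.
The clause (~m21) is unit, so m21 = 0.
The clause (m22) is unit, so m22 = 1.
The clause (~m31) is unit, so m31 = 0.
The clause (m32) is unit, so m32 = 1.
Now (~m32) is unsatisfied and unit — conflict.
So m11 must be the other value — set m11 = 0.
The clause (m12) is unit, so m12 = 1.
The clause (~m22) is unit, so m22 = 0.
The clause (m21) is unit, so m21 = 1.
The clause (~m31) is unit, so m31 = 0.
The clause (m32) is unit, so m32 = 1.
Now (~m32) is unsatisfied and unit — conflict.
Either choice for m11 ends in contradiction.
No assignment satisfies every clause.

No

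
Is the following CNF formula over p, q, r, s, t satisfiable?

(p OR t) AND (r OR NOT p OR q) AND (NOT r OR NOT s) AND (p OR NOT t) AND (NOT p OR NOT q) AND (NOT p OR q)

No, unsatisfiable

Branch on p: set p = true.
Unit clause (NOT q) forces q = false.
That conflicts with the unit clause (q).
That branch fails; take p = false instead.
Unit clause (t) forces t = true.
That conflicts with the unit clause (NOT t).
Either choice for p ends in contradiction.
No assignment satisfies every clause.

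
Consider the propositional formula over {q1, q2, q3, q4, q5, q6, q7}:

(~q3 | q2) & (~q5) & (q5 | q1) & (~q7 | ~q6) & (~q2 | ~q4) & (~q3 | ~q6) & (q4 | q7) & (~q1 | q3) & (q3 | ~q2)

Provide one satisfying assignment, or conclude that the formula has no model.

(~q5) alone gives q5 = 0.
(q1) alone gives q1 = 1.
(q3) alone gives q3 = 1.
(q2) alone gives q2 = 1.
(~q4) alone gives q4 = 0.
(~q6) alone gives q6 = 0.
(q7) alone gives q7 = 1.
This assignment satisfies each clause.

q1 ↦ 1; q2 ↦ 1; q3 ↦ 1; q4 ↦ 0; q5 ↦ 0; q6 ↦ 0; q7 ↦ 1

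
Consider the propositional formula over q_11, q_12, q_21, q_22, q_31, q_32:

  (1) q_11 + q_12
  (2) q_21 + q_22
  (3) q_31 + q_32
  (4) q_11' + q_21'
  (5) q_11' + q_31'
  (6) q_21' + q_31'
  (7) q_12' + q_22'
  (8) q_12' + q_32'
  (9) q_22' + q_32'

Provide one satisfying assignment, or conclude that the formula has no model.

UNSATISFIABLE

Branch on q_11: set q_11 = 1.
The clause (q_21') is unit, so q_21 = 0.
The clause (q_22) is unit, so q_22 = 1.
The clause (q_31') is unit, so q_31 = 0.
The clause (q_32) is unit, so q_32 = 1.
But (q_32') is also a unit clause — contradiction.
Backtrack on q_11: now try q_11 = 0.
The clause (q_12) is unit, so q_12 = 1.
The clause (q_22') is unit, so q_22 = 0.
The clause (q_21) is unit, so q_21 = 1.
The clause (q_31') is unit, so q_31 = 0.
The clause (q_32) is unit, so q_32 = 1.
But (q_32') is also a unit clause — contradiction.
Both values of q_11 lead to a conflict.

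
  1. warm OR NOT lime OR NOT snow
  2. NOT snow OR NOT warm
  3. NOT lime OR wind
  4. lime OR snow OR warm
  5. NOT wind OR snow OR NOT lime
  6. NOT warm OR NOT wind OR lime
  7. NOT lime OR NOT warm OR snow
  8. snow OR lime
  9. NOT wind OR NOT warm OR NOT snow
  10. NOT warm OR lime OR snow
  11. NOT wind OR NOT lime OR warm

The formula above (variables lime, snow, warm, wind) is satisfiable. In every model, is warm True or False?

False

Suppose warm = true.
(NOT snow) alone gives snow = false.
(NOT lime) alone gives lime = false.
Now (lime) is unsatisfied and unit — conflict.
So every satisfying assignment has warm = False.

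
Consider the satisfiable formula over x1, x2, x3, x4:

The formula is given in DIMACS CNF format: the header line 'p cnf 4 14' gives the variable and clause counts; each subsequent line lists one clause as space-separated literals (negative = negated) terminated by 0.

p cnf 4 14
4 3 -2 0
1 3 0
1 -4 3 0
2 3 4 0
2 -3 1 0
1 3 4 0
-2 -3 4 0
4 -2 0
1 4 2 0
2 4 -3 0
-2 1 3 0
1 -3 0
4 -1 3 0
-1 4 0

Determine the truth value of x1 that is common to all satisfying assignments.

Suppose x1 = False.
From the singleton clause (x3), x3 = True.
Now (¬x3) is unsatisfied and unit — conflict.
So every satisfying assignment has x1 = True.

True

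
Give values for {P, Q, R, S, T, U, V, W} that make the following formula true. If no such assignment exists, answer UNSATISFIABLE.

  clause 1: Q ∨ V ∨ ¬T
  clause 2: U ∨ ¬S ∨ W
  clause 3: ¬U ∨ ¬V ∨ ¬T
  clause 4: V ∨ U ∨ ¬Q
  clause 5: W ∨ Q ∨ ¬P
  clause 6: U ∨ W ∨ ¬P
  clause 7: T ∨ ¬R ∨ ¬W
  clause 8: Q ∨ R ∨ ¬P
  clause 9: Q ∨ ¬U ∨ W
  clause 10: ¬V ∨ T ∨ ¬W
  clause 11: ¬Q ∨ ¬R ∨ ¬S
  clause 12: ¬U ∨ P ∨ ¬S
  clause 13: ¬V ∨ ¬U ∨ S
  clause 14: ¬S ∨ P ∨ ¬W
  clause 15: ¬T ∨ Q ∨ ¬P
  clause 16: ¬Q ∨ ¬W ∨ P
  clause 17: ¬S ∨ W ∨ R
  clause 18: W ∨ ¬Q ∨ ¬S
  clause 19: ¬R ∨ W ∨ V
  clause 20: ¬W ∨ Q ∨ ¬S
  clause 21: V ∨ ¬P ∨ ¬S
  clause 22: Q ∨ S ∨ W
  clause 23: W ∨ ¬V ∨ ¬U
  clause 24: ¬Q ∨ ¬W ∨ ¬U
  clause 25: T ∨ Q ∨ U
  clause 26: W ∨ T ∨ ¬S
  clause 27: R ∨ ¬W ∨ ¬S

Suppose Q = True.
Suppose V = False.
Unit clause (U) forces U = True.
Unit clause (¬W) forces W = False.
Unit clause (¬S) forces S = False.
Unit clause (¬R) forces R = False.
Every clause is now satisfied; P, T are unconstrained.

P: False, Q: True, R: False, S: False, T: True, U: True, V: False, W: False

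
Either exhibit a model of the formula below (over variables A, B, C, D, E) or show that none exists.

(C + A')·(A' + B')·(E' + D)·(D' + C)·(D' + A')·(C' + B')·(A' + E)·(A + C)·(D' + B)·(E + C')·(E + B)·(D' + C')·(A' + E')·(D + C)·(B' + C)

UNSATISFIABLE

Try C = 1.
The clause (B') is unit, so B = 0.
The clause (D') is unit, so D = 0.
The clause (E') is unit, so E = 0.
Now (E) is unsatisfied and unit — conflict.
So C must be the other value — set C = 0.
The clause (A') is unit, so A = 0.
Now (A) is unsatisfied and unit — conflict.
Neither C = 1 nor C = 0 works.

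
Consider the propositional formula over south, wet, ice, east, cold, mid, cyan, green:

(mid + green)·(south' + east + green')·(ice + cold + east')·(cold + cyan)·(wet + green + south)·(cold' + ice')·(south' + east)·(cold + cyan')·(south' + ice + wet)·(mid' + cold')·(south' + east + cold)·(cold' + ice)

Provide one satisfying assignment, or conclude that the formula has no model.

Case mid = 1:
The clause (cold') is unit, so cold = 0.
The clause (cyan) is unit, so cyan = 1.
But (cyan') is also a unit clause — contradiction.
Backtrack on mid: now try mid = 0.
The clause (green) is unit, so green = 1.
Case south = 0:
Case cold = 1:
The clause (ice') is unit, so ice = 0.
But (ice) is also a unit clause — contradiction.
Backtrack on cold: now try cold = 0.
The clause (cyan) is unit, so cyan = 1.
But (cyan') is also a unit clause — contradiction.
Either choice for cold ends in contradiction.
Backtrack on south: now try south = 1.
The clause (east) is unit, so east = 1.
Case ice = 1:
The clause (cold') is unit, so cold = 0.
The clause (cyan) is unit, so cyan = 1.
But (cyan') is also a unit clause — contradiction.
Backtrack on ice: now try ice = 0.
The clause (cold) is unit, so cold = 1.
But (cold') is also a unit clause — contradiction.
Either choice for ice ends in contradiction.
Either choice for south ends in contradiction.
Either choice for mid ends in contradiction.

UNSATISFIABLE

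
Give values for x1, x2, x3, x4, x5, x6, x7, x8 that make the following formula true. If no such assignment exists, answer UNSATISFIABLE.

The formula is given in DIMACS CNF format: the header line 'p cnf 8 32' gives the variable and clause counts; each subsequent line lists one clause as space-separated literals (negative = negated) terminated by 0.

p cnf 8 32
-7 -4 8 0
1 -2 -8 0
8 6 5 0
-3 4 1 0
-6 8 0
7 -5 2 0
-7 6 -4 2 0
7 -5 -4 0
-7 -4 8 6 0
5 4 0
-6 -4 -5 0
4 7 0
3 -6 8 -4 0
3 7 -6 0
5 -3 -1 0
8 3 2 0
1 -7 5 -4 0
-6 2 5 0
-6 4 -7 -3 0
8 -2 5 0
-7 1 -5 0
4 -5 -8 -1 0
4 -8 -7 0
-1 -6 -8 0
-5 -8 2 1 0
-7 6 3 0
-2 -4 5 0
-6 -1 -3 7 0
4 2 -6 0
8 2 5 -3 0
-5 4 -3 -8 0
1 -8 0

Case x6 = False:
Case x8 = False:
(x5) alone gives x5 = True.
Case x7 = True:
(¬x4) alone gives x4 = False.
(x1) alone gives x1 = True.
(x3) alone gives x3 = True.
All clauses hold; x2 can take either value.

x1 ↦ True,  x2 ↦ False,  x3 ↦ True,  x4 ↦ False,  x5 ↦ True,  x6 ↦ False,  x7 ↦ True,  x8 ↦ False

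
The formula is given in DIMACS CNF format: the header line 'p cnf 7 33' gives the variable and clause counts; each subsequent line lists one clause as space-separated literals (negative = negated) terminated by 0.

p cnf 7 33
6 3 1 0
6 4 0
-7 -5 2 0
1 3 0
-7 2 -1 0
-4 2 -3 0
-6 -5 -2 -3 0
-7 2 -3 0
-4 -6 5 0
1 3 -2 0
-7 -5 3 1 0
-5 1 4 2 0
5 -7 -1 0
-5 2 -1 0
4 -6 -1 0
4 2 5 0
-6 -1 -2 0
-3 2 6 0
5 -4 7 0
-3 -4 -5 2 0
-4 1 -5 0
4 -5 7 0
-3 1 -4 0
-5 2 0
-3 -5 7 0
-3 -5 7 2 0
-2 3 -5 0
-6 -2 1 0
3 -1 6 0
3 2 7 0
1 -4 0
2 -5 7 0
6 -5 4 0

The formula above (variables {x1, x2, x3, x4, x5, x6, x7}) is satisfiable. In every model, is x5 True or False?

True

Suppose x5 = False.
Try x6 = True.
(¬x4) alone gives x4 = False.
(¬x1) alone gives x1 = False.
(x3) alone gives x3 = True.
(x2) alone gives x2 = True.
Now (¬x2) is unsatisfied and unit — conflict.
Backtrack on x6: now try x6 = False.
(x4) alone gives x4 = True.
(x7) alone gives x7 = True.
(¬x1) alone gives x1 = False.
Now (x1) is unsatisfied and unit — conflict.
Neither x6 = True nor x6 = False works.
So every satisfying assignment has x5 = True.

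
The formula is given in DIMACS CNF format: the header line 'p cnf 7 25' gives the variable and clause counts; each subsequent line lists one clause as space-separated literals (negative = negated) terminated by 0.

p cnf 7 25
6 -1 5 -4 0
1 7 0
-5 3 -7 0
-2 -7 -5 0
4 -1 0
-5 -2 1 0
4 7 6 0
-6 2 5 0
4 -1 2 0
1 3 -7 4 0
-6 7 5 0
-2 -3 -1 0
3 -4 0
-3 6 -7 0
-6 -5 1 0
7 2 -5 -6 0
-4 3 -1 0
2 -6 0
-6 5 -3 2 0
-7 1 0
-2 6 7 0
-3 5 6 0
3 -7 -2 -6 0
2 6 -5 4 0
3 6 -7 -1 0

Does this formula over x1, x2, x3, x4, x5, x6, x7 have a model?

Suppose x1 = True.
From the singleton clause (x4), x4 = True.
From the singleton clause (x3), x3 = True.
From the singleton clause (¬x2), x2 = False.
From the singleton clause (¬x6), x6 = False.
From the singleton clause (x5), x5 = True.
From the singleton clause (¬x7), x7 = False.
Every clause now holds.
A satisfying assignment: x1: True,  x2: False,  x3: True,  x4: True,  x5: True,  x6: False,  x7: False.

Yes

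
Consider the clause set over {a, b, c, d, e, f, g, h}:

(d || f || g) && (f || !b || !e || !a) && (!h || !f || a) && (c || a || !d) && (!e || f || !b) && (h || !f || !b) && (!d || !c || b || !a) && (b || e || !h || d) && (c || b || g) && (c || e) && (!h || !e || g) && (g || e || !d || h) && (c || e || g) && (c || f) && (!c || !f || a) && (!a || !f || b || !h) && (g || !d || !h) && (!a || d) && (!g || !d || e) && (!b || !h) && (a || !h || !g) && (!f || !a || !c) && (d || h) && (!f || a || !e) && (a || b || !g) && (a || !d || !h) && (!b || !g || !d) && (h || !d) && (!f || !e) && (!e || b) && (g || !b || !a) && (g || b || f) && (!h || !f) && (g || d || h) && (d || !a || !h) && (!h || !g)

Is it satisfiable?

No, unsatisfiable

Suppose c = true.
Suppose f = false.
Suppose d = true.
(h) alone gives h = true.
(g) alone gives g = true.
That conflicts with the unit clause (!g).
Backtrack on d: now try d = false.
(g) alone gives g = true.
(!a) alone gives a = false.
(!h) alone gives h = false.
That conflicts with the unit clause (h).
Neither d = true nor d = false works.
Backtrack on f: now try f = true.
(a) alone gives a = true.
That conflicts with the unit clause (!a).
Neither f = true nor f = false works.
Backtrack on c: now try c = false.
(e) alone gives e = true.
(f) alone gives f = true.
That conflicts with the unit clause (!f).
Neither c = true nor c = false works.
No assignment satisfies every clause.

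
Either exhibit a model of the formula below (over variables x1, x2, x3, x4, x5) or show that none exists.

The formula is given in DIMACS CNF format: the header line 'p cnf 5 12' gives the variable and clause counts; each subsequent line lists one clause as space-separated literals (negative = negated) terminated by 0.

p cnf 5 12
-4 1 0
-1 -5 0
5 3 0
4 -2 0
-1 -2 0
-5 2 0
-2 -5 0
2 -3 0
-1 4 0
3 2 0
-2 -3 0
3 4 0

UNSATISFIABLE

Suppose x4 = False.
Unit clause (¬x2) forces x2 = False.
Unit clause (¬x5) forces x5 = False.
Unit clause (x3) forces x3 = True.
Now (¬x3) is unsatisfied and unit — conflict.
Backtrack on x4: now try x4 = True.
Unit clause (x1) forces x1 = True.
Unit clause (¬x5) forces x5 = False.
Unit clause (x3) forces x3 = True.
Unit clause (¬x2) forces x2 = False.
Now (x2) is unsatisfied and unit — conflict.
Neither x4 = True nor x4 = False works.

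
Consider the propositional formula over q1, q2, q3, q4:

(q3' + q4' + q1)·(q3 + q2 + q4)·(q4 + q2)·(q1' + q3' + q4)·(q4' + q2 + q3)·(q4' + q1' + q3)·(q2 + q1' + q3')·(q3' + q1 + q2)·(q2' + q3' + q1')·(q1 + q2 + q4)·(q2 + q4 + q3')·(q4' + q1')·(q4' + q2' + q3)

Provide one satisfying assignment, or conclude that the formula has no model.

q1=0; q2=1; q3=0; q4=0

Case q4 = 0:
From the singleton clause (q2), q2 = 1.
Case q1 = 0:
No clause remains; q3 is free.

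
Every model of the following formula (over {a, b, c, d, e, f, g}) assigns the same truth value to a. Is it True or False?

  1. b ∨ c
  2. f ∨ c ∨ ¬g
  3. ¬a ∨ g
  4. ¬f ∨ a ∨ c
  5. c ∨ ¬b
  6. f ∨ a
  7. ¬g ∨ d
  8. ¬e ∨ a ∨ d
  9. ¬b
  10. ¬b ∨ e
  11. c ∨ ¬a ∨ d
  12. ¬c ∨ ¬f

Suppose a = False.
From the singleton clause (f), f = True.
From the singleton clause (c), c = True.
Now (¬c) is unsatisfied and unit — conflict.
So every satisfying assignment has a = True.

True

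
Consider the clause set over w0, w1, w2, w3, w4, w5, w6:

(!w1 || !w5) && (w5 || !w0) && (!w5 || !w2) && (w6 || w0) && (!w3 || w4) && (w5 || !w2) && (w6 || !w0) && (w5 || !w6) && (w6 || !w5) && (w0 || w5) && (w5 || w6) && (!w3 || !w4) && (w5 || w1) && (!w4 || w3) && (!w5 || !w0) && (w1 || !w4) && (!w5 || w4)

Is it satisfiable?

Unsatisfiable

Case w1 = false:
The clause (w5) is unit, so w5 = true.
The clause (!w2) is unit, so w2 = false.
The clause (w6) is unit, so w6 = true.
The clause (!w0) is unit, so w0 = false.
The clause (!w4) is unit, so w4 = false.
Now (w4) is unsatisfied and unit — conflict.
Backtrack on w1: now try w1 = true.
The clause (!w5) is unit, so w5 = false.
The clause (!w0) is unit, so w0 = false.
Now (w0) is unsatisfied and unit — conflict.
Both values of w1 lead to a conflict.
No assignment satisfies every clause.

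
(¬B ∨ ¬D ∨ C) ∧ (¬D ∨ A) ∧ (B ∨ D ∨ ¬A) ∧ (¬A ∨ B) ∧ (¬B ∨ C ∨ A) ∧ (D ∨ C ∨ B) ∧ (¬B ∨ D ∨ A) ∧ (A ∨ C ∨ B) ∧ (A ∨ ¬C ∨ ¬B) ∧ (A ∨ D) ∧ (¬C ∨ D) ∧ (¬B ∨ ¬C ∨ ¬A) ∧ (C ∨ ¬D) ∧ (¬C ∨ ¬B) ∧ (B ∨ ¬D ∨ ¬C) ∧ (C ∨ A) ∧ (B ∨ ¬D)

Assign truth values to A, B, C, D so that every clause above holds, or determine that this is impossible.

A ↦ True, B ↦ True, C ↦ False, D ↦ False

Try D = False.
From the singleton clause (A), A = True.
From the singleton clause (B), B = True.
From the singleton clause (¬C), C = False.
Every clause now holds.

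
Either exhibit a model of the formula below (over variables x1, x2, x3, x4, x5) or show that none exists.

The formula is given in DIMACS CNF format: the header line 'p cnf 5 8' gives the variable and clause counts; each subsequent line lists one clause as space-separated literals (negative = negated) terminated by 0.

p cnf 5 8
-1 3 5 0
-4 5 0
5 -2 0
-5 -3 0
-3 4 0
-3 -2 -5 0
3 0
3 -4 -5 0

UNSATISFIABLE

Unit clause (x3) forces x3 = True.
Unit clause (¬x5) forces x5 = False.
Unit clause (¬x4) forces x4 = False.
But (x4) is also a unit clause — contradiction.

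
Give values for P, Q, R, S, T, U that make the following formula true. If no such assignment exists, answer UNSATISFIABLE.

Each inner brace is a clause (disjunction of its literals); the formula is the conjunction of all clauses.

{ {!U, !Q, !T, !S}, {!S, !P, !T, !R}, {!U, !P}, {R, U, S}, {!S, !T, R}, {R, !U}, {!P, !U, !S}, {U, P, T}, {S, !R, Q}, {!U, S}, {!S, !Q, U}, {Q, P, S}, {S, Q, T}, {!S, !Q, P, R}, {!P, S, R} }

P ↦ false,  Q ↦ true,  R ↦ true,  S ↦ false,  T ↦ true,  U ↦ false

Case U = false:
Case R = true:
Case P = false:
Unit clause (T) forces T = true.
Case S = false:
Unit clause (Q) forces Q = true.
Every clause now holds.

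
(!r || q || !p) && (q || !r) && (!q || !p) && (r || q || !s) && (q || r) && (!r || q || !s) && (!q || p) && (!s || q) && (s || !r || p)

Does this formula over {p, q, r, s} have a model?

No

Try q = true.
From the singleton clause (!p), p = false.
But (p) is also a unit clause — contradiction.
Backtrack on q: now try q = false.
From the singleton clause (!r), r = false.
But (r) is also a unit clause — contradiction.
Either choice for q ends in contradiction.
No assignment satisfies every clause.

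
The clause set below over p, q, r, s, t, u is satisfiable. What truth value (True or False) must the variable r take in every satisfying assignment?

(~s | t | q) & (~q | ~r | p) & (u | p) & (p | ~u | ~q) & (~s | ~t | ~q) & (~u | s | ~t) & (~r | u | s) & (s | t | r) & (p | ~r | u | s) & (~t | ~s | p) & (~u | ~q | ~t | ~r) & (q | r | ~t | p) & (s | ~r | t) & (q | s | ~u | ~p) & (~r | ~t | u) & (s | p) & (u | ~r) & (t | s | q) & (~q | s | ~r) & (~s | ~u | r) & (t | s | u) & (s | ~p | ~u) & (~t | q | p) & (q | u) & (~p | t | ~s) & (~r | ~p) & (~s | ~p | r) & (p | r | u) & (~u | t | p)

Suppose r = 1.
From the singleton clause (u), u = 1.
From the singleton clause (~p), p = 0.
From the singleton clause (~q), q = 0.
From the singleton clause (s), s = 1.
From the singleton clause (t), t = 1.
But (~t) is also a unit clause — contradiction.
So every satisfying assignment has r = False.

False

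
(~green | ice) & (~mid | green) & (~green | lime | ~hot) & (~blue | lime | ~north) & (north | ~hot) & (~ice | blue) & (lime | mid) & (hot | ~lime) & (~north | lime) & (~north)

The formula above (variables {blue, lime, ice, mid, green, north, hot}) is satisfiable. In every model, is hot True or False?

Suppose hot = 1.
Unit clause (north) forces north = 1.
That conflicts with the unit clause (~north).
So every satisfying assignment has hot = False.

False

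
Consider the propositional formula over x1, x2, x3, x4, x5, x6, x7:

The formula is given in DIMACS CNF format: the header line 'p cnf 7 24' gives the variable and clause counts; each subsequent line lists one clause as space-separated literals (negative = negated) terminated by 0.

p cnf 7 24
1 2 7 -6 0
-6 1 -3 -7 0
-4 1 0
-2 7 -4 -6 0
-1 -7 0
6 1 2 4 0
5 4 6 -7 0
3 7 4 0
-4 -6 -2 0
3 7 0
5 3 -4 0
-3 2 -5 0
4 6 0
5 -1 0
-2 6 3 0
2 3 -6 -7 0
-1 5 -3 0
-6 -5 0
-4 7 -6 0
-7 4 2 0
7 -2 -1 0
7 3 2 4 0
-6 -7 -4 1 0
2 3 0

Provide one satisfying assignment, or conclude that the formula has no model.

x1=False; x2=True; x3=False; x4=False; x5=False; x6=True; x7=True

Try x4 = False.
Unit clause (x6) forces x6 = True.
Unit clause (¬x5) forces x5 = False.
Unit clause (¬x1) forces x1 = False.
Try x2 = True.
Try x3 = False.
Unit clause (x7) forces x7 = True.
All clauses are satisfied.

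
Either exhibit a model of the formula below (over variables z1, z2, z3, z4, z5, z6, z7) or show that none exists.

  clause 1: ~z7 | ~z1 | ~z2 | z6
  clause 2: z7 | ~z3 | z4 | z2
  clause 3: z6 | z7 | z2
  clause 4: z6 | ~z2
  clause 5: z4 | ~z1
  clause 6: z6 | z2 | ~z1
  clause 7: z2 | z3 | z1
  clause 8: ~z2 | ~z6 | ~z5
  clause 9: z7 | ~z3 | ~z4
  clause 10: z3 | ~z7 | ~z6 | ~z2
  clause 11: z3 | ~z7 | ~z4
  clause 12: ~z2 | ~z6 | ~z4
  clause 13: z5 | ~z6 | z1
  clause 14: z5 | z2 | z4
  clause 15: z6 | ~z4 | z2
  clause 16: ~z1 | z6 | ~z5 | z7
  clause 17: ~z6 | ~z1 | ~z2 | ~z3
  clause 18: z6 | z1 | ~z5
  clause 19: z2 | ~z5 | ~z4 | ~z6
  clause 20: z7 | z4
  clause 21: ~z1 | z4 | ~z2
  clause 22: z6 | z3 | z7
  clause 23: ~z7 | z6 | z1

Branch on z6: set z6 = 1.
Branch on z4: set z4 = 1.
The clause (~z2) is unit, so z2 = 0.
The clause (~z5) is unit, so z5 = 0.
The clause (z1) is unit, so z1 = 1.
Branch on z7: set z7 = 1.
The clause (z3) is unit, so z3 = 1.
This assignment satisfies each clause.

z1 ↦ 1,  z2 ↦ 0,  z3 ↦ 1,  z4 ↦ 1,  z5 ↦ 0,  z6 ↦ 1,  z7 ↦ 1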